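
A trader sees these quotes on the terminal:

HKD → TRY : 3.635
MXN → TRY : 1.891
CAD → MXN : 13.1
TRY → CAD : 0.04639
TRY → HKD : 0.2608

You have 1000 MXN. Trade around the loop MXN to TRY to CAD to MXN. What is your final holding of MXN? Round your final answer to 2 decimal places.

1149.18

1000 MXN × 1.891 = 1891 TRY
1891 TRY × 0.04639 = 87.72349 CAD
87.72349 CAD × 13.1 = 1149.177719 MXN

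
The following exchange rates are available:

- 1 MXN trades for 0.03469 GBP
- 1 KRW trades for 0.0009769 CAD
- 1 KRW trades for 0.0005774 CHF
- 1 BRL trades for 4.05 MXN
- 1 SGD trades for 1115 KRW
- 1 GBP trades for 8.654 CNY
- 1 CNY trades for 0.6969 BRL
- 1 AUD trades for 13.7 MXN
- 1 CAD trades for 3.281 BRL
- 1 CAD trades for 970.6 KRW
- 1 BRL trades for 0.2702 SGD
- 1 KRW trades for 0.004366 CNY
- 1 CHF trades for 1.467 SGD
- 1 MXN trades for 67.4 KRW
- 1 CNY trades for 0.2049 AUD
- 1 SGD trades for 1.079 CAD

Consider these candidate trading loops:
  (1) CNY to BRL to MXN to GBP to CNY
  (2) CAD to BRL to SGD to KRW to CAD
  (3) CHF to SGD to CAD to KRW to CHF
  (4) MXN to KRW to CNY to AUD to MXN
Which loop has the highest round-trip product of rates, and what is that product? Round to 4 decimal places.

0.9656

(1) 0.6969 × 4.05 × 0.03469 × 8.654 = 0.84732
(2) 3.281 × 0.2702 × 1115 × 0.0009769 = 0.96564
(3) 1.467 × 1.079 × 970.6 × 0.0005774 = 0.88709
(4) 67.4 × 0.004366 × 0.2049 × 13.7 = 0.82605
Highest is cycle (2) at 0.9656 (≤1, no arbitrage).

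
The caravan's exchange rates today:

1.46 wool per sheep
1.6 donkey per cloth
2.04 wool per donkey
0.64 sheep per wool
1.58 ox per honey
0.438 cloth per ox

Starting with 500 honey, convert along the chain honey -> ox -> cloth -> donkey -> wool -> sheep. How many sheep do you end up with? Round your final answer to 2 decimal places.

500 honey × 1.58 = 790 ox
790 ox × 0.438 = 346.02 cloth
346.02 cloth × 1.6 = 553.632 donkey
553.632 donkey × 2.04 = 1129.40928 wool
1129.40928 wool × 0.64 = 722.8219392 sheep

722.82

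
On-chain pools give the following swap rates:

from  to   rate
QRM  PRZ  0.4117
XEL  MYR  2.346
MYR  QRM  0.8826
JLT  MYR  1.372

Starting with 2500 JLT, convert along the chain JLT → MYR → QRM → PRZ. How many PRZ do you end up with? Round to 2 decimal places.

1246.35

2500 JLT × 1.372 = 3430 MYR
3430 MYR × 0.8826 = 3027.318 QRM
3027.318 QRM × 0.4117 = 1246.3468206 PRZ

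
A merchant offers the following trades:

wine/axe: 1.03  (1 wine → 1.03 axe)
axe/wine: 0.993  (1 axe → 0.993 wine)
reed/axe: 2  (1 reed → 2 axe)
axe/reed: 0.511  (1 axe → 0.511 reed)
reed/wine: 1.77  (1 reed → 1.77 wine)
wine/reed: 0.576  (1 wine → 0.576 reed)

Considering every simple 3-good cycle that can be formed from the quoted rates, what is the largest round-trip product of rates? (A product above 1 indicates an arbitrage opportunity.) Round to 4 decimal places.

1.1439

reed→axe→wine→reed: 2 × 0.993 × 0.576 = 1.14394
reed→wine→axe→reed: 1.77 × 1.03 × 0.511 = 0.93160
Maximum is reed→axe→wine→reed at 1.1439; arbitrage exists.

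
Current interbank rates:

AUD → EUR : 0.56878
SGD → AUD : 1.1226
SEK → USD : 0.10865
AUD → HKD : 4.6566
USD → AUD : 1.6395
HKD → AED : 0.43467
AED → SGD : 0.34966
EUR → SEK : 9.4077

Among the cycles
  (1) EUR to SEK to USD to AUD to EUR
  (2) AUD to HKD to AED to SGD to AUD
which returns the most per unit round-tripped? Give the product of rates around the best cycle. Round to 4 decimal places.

(1) 9.4077 × 0.10865 × 1.6395 × 0.56878 = 0.95317
(2) 4.6566 × 0.43467 × 0.34966 × 1.1226 = 0.79451
Highest is cycle (1) at 0.9532 (≤1, no arbitrage).

0.9532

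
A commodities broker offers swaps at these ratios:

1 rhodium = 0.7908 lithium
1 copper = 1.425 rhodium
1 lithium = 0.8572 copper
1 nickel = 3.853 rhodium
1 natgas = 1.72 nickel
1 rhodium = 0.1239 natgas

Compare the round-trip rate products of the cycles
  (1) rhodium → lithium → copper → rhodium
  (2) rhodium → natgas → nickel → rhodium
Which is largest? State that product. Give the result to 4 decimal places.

(1) 0.7908 × 0.8572 × 1.425 = 0.96597
(2) 0.1239 × 1.72 × 3.853 = 0.82111
Highest is cycle (1) at 0.9660 (≤1, no arbitrage).

0.9660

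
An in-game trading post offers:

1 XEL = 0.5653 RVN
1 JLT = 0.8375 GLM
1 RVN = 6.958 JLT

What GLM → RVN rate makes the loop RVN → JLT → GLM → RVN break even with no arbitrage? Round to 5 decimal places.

Known legs of the cycle: 6.958 × 0.8375 = 5.827325
For no arbitrage the full-cycle product must be 1, so the missing rate is 1 / 5.827325 ≈ 0.1716053.

0.17161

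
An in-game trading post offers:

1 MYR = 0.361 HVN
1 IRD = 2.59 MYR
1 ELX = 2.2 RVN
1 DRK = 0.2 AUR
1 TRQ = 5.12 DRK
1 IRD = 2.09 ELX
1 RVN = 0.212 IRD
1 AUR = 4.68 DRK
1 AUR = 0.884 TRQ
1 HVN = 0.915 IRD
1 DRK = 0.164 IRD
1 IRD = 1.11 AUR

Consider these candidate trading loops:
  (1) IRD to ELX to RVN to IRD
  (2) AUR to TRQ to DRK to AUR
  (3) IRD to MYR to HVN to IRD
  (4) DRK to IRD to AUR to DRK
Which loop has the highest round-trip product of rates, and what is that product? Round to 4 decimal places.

0.9748

(1) 2.09 × 2.2 × 0.212 = 0.97478
(2) 0.884 × 5.12 × 0.2 = 0.90522
(3) 2.59 × 0.361 × 0.915 = 0.85552
(4) 0.164 × 1.11 × 4.68 = 0.85195
Highest is cycle (1) at 0.9748 (≤1, no arbitrage).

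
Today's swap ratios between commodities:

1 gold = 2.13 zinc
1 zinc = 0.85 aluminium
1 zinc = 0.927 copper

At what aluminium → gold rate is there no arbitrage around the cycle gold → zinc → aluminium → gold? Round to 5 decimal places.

0.55233

Known legs of the cycle: 2.13 × 0.85 = 1.8105
For no arbitrage the full-cycle product must be 1, so the missing rate is 1 / 1.8105 ≈ 0.5523336.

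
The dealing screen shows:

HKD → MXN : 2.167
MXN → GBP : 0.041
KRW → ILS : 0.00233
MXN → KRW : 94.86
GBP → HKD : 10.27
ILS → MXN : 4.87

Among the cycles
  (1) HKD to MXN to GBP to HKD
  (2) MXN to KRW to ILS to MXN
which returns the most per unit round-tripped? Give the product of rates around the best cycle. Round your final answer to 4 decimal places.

(1) 2.167 × 0.041 × 10.27 = 0.91246
(2) 94.86 × 0.00233 × 4.87 = 1.07639
Highest is cycle (2) at 1.0764 (>1, arbitrage).

1.0764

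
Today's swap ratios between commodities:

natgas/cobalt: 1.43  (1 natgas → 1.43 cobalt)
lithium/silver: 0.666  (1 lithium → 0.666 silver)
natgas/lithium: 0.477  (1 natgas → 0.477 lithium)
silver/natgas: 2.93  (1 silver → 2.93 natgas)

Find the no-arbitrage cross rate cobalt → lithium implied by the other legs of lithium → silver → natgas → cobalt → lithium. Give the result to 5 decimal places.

Known legs of the cycle: 0.666 × 2.93 × 1.43 = 2.7904734
For no arbitrage the full-cycle product must be 1, so the missing rate is 1 / 2.7904734 ≈ 0.3583621.

0.35836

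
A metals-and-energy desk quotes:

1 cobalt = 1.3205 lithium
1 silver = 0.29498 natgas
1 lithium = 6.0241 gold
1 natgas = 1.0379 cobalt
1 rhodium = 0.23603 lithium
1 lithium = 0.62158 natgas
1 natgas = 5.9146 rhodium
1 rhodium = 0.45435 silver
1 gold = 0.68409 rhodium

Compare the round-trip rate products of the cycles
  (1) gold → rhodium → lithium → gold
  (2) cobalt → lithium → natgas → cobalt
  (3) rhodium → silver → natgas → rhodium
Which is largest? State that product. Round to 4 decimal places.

(1) 0.68409 × 0.23603 × 6.0241 = 0.97269
(2) 1.3205 × 0.62158 × 1.0379 = 0.85190
(3) 0.45435 × 0.29498 × 5.9146 = 0.79270
Highest is cycle (1) at 0.9727 (≤1, no arbitrage).

0.9727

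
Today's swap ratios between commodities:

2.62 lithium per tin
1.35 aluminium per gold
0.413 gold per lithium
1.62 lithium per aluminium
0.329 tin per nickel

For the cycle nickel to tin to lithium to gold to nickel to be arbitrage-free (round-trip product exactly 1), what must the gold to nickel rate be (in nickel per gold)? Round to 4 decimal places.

2.8090

Known legs of the cycle: 0.329 × 2.62 × 0.413 = 0.35599774
For no arbitrage the full-cycle product must be 1, so the missing rate is 1 / 0.35599774 ≈ 2.809007.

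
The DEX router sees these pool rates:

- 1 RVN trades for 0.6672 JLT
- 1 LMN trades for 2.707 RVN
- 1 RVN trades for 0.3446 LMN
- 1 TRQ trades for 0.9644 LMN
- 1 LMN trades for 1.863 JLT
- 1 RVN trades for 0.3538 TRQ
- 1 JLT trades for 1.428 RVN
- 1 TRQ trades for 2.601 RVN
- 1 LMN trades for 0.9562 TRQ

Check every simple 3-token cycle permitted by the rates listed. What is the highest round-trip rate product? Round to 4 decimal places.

0.9236

LMN→RVN→TRQ→LMN: 2.707 × 0.3538 × 0.9644 = 0.92364
LMN→JLT→RVN→LMN: 1.863 × 1.428 × 0.3446 = 0.91676
LMN→TRQ→RVN→LMN: 0.9562 × 2.601 × 0.3446 = 0.85705
Maximum is LMN→RVN→TRQ→LMN at 0.9236; no arbitrage — every cycle loses value.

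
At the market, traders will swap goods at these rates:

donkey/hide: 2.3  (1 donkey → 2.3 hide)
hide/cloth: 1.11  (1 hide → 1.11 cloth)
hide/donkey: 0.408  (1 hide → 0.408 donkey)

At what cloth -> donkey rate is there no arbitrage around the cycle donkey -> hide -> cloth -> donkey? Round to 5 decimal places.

0.39170

Known legs of the cycle: 2.3 × 1.11 = 2.553
For no arbitrage the full-cycle product must be 1, so the missing rate is 1 / 2.553 ≈ 0.3916960.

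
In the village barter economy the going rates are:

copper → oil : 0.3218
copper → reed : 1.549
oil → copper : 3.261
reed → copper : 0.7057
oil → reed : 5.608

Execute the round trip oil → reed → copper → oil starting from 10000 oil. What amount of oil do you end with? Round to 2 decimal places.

12735.45

10000 oil × 5.608 = 56080 reed
56080 reed × 0.7057 = 39575.656 copper
39575.656 copper × 0.3218 = 12735.4461008 oil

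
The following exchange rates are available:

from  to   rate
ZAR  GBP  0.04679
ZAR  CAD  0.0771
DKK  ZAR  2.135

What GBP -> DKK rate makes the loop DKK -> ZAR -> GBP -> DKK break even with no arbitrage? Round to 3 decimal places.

10.010

Known legs of the cycle: 2.135 × 0.04679 = 0.09989665
For no arbitrage the full-cycle product must be 1, so the missing rate is 1 / 0.09989665 ≈ 10.01035.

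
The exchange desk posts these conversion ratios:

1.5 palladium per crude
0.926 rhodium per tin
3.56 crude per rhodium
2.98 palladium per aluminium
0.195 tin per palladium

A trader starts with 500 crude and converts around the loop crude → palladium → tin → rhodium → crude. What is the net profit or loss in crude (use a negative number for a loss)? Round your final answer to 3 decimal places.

500 crude × 1.5 = 750 palladium
750 palladium × 0.195 = 146.25 tin
146.25 tin × 0.926 = 135.4275 rhodium
135.4275 rhodium × 3.56 = 482.1219 crude
Net change: 482.1219 − 500 = -17.8781 crude

-17.878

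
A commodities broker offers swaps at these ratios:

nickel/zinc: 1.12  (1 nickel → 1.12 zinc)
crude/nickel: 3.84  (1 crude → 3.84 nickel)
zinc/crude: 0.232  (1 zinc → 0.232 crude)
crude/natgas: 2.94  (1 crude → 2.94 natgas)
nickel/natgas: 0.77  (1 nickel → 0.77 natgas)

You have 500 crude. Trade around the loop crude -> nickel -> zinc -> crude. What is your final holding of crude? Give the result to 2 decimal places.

500 crude × 3.84 = 1920 nickel
1920 nickel × 1.12 = 2150.4 zinc
2150.4 zinc × 0.232 = 498.8928 crude

498.89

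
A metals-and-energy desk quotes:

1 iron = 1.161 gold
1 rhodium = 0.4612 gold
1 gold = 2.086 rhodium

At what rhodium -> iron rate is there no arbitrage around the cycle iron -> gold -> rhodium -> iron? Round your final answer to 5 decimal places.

0.41291

Known legs of the cycle: 1.161 × 2.086 = 2.421846
For no arbitrage the full-cycle product must be 1, so the missing rate is 1 / 2.421846 ≈ 0.4129082.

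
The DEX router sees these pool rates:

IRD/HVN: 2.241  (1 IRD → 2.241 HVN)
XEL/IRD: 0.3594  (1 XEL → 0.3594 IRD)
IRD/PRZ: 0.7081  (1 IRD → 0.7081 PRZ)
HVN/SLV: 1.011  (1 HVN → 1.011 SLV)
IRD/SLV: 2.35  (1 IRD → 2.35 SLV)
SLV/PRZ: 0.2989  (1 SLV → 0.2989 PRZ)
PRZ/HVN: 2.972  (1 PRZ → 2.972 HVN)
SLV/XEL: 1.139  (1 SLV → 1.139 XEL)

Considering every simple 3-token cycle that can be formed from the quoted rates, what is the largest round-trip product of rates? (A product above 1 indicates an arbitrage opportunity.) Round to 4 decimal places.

IRD→SLV→XEL→IRD: 2.35 × 1.139 × 0.3594 = 0.96199
SLV→PRZ→HVN→SLV: 0.2989 × 2.972 × 1.011 = 0.89810
Maximum is IRD→SLV→XEL→IRD at 0.9620; no arbitrage — every cycle loses value.

0.9620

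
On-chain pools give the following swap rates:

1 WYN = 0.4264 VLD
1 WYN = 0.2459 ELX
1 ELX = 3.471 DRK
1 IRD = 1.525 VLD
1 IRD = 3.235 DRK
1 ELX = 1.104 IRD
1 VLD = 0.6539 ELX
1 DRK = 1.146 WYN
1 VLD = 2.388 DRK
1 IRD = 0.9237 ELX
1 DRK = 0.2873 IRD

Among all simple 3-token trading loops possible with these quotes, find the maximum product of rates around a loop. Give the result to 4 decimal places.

DRK→WYN→VLD→DRK: 1.146 × 0.4264 × 2.388 = 1.16691
ELX→IRD→VLD→ELX: 1.104 × 1.525 × 0.6539 = 1.10091
DRK→IRD→VLD→DRK: 0.2873 × 1.525 × 2.388 = 1.04626
DRK→WYN→ELX→DRK: 1.146 × 0.2459 × 3.471 = 0.97813
DRK→IRD→ELX→DRK: 0.2873 × 0.9237 × 3.471 = 0.92113
Maximum is DRK→WYN→VLD→DRK at 1.1669; arbitrage exists.

1.1669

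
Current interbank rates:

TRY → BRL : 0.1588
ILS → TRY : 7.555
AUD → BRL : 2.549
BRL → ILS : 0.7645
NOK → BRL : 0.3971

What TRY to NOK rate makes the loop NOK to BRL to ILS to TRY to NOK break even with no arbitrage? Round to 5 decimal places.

0.43600

Known legs of the cycle: 0.3971 × 0.7645 × 7.555 = 2.29356918725
For no arbitrage the full-cycle product must be 1, so the missing rate is 1 / 2.29356918725 ≈ 0.4360017.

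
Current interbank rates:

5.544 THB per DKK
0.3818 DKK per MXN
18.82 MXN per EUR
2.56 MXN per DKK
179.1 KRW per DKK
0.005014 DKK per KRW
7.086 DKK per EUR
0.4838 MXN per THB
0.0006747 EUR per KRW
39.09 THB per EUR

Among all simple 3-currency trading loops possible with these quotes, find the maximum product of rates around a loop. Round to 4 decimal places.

MXN→DKK→THB→MXN: 0.3818 × 5.544 × 0.4838 = 1.02406
DKK→KRW→EUR→DKK: 179.1 × 0.0006747 × 7.086 = 0.85626
Maximum is MXN→DKK→THB→MXN at 1.0241; arbitrage exists.

1.0241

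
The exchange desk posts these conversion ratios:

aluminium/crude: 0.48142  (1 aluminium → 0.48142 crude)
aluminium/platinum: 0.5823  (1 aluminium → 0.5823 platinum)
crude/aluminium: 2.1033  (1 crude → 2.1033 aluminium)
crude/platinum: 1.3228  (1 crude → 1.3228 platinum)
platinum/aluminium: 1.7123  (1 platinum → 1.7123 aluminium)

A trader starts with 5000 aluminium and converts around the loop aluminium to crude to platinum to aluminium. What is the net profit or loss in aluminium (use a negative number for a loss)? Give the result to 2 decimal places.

452.15

5000 aluminium × 0.48142 = 2407.1 crude
2407.1 crude × 1.3228 = 3184.11188 platinum
3184.11188 platinum × 1.7123 = 5452.154772124 aluminium
Net change: 5452.154772124 − 5000 = 452.154772124 aluminium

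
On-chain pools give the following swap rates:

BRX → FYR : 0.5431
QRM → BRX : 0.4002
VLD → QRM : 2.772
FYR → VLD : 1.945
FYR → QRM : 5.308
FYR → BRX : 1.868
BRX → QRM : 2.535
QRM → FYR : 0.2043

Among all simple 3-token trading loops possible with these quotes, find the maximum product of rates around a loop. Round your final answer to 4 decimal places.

1.1537

QRM→BRX→FYR→QRM: 0.4002 × 0.5431 × 5.308 = 1.15369
VLD→QRM→FYR→VLD: 2.772 × 0.2043 × 1.945 = 1.10149
QRM→FYR→BRX→QRM: 0.2043 × 1.868 × 2.535 = 0.96744
Maximum is QRM→BRX→FYR→QRM at 1.1537; arbitrage exists.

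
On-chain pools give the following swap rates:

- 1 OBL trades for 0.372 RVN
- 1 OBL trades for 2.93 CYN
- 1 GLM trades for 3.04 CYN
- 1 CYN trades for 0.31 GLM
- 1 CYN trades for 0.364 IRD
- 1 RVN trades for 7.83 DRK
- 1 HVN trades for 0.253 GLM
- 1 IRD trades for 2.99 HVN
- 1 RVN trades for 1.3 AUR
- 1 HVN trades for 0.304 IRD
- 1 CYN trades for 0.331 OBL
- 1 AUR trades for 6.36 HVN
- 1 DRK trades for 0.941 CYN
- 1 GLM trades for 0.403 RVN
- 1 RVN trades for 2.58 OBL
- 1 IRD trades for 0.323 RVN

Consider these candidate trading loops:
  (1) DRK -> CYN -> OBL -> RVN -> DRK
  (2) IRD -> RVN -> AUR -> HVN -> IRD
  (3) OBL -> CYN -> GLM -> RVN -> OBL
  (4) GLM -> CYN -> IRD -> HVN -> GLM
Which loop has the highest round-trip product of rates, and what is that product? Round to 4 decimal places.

(1) 0.941 × 0.331 × 0.372 × 7.83 = 0.90724
(2) 0.323 × 1.3 × 6.36 × 0.304 = 0.81185
(3) 2.93 × 0.31 × 0.403 × 2.58 = 0.94440
(4) 3.04 × 0.364 × 2.99 × 0.253 = 0.83708
Highest is cycle (3) at 0.9444 (≤1, no arbitrage).

0.9444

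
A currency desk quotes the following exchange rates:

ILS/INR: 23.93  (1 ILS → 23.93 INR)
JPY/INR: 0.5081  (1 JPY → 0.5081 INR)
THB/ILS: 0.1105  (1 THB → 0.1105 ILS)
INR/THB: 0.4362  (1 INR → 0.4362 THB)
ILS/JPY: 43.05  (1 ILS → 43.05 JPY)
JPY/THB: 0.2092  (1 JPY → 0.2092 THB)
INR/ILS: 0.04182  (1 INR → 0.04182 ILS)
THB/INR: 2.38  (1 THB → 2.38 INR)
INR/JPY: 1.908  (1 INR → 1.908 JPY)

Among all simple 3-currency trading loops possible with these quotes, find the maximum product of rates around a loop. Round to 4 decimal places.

1.1534

THB→ILS→INR→THB: 0.1105 × 23.93 × 0.4362 = 1.15343
JPY→THB→ILS→JPY: 0.2092 × 0.1105 × 43.05 = 0.99517
JPY→THB→INR→JPY: 0.2092 × 2.38 × 1.908 = 0.94999
JPY→INR→ILS→JPY: 0.5081 × 0.04182 × 43.05 = 0.91476
Maximum is THB→ILS→INR→THB at 1.1534; arbitrage exists.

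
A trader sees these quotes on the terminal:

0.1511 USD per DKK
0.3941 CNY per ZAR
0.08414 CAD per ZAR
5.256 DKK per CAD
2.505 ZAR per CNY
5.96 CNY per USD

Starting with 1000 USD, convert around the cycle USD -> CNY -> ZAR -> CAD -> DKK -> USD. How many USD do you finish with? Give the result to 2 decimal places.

1000 USD × 5.96 = 5960 CNY
5960 CNY × 2.505 = 14929.8 ZAR
14929.8 ZAR × 0.08414 = 1256.193372 CAD
1256.193372 CAD × 5.256 = 6602.552363232 DKK
6602.552363232 DKK × 0.1511 = 997.6456620843552 USD

997.65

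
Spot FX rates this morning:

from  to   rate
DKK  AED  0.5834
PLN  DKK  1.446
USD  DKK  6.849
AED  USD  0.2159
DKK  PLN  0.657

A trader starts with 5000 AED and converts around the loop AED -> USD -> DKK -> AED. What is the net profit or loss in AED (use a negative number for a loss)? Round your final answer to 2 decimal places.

5000 AED × 0.2159 = 1079.5 USD
1079.5 USD × 6.849 = 7393.4955 DKK
7393.4955 DKK × 0.5834 = 4313.3652747 AED
Net change: 4313.3652747 − 5000 = -686.6347253 AED

-686.63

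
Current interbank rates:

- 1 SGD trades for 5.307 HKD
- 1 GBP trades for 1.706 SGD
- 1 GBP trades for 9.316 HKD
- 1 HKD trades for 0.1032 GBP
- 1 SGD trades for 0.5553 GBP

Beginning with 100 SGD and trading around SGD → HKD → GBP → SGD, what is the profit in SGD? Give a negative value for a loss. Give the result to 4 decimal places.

100 SGD × 5.307 = 530.7 HKD
530.7 HKD × 0.1032 = 54.76824 GBP
54.76824 GBP × 1.706 = 93.43461744 SGD
Net change: 93.43461744 − 100 = -6.56538256 SGD

-6.5654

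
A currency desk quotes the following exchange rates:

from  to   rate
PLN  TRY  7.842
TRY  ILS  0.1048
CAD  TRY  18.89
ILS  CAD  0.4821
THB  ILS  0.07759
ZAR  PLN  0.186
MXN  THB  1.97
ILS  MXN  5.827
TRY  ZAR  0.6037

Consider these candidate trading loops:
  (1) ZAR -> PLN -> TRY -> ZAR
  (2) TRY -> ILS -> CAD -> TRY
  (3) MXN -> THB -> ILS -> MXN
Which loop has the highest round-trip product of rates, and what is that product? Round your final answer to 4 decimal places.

0.9544

(1) 0.186 × 7.842 × 0.6037 = 0.88056
(2) 0.1048 × 0.4821 × 18.89 = 0.95440
(3) 1.97 × 0.07759 × 5.827 = 0.89067
Highest is cycle (2) at 0.9544 (≤1, no arbitrage).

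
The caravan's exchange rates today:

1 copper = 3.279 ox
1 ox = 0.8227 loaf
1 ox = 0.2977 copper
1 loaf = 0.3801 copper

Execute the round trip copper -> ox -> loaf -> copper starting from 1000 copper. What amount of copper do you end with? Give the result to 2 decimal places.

1025.37

1000 copper × 3.279 = 3279 ox
3279 ox × 0.8227 = 2697.6333 loaf
2697.6333 loaf × 0.3801 = 1025.37041733 copper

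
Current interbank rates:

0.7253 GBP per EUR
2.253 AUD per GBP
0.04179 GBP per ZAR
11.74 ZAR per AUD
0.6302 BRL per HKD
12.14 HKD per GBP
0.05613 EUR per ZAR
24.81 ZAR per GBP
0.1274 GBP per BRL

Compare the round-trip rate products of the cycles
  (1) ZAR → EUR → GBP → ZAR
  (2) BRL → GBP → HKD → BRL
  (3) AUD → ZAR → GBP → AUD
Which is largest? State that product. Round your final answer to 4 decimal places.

1.1054

(1) 0.05613 × 0.7253 × 24.81 = 1.01004
(2) 0.1274 × 12.14 × 0.6302 = 0.97469
(3) 11.74 × 0.04179 × 2.253 = 1.10535
Highest is cycle (3) at 1.1054 (>1, arbitrage).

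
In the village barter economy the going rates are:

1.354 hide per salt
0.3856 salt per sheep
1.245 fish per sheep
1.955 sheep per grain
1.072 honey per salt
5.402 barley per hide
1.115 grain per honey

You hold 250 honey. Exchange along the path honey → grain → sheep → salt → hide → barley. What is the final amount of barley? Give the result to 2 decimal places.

1536.99

250 honey × 1.115 = 278.75 grain
278.75 grain × 1.955 = 544.95625 sheep
544.95625 sheep × 0.3856 = 210.13513 salt
210.13513 salt × 1.354 = 284.52296602 hide
284.52296602 hide × 5.402 = 1536.99306244004 barley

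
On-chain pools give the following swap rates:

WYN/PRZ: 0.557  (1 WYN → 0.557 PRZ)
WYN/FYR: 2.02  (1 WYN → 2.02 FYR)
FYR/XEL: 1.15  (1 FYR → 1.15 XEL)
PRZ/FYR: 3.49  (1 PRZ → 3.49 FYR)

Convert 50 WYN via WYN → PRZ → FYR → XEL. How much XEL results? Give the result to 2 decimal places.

50 WYN × 0.557 = 27.85 PRZ
27.85 PRZ × 3.49 = 97.1965 FYR
97.1965 FYR × 1.15 = 111.775975 XEL

111.78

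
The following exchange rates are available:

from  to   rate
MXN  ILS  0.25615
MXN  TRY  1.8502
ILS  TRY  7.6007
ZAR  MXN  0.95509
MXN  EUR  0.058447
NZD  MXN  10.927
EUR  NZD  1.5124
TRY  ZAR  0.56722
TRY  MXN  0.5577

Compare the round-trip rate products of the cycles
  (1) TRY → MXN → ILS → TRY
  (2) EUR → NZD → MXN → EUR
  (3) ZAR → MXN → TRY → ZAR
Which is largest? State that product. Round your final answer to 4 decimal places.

1.0858

(1) 0.5577 × 0.25615 × 7.6007 = 1.08580
(2) 1.5124 × 10.927 × 0.058447 = 0.96589
(3) 0.95509 × 1.8502 × 0.56722 = 1.00234
Highest is cycle (1) at 1.0858 (>1, arbitrage).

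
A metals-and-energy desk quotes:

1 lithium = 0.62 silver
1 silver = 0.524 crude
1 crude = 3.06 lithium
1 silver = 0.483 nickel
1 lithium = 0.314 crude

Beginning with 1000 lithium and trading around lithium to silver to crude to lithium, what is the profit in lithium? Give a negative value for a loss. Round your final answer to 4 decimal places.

-5.8672

1000 lithium × 0.62 = 620 silver
620 silver × 0.524 = 324.88 crude
324.88 crude × 3.06 = 994.1328 lithium
Net change: 994.1328 − 1000 = -5.8672 lithium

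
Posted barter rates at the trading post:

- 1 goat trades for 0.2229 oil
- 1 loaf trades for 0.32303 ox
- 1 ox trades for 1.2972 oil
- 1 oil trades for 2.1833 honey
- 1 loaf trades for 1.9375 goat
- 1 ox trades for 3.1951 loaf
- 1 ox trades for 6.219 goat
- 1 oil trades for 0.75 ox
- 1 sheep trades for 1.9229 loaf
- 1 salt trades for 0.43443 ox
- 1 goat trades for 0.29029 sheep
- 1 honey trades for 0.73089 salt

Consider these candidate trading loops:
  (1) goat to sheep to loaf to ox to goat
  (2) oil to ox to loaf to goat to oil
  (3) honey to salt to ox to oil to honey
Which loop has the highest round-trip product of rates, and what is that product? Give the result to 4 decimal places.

(1) 0.29029 × 1.9229 × 0.32303 × 6.219 = 1.12138
(2) 0.75 × 3.1951 × 1.9375 × 0.2229 = 1.03490
(3) 0.73089 × 0.43443 × 1.2972 × 2.1833 = 0.89927
Highest is cycle (1) at 1.1214 (>1, arbitrage).

1.1214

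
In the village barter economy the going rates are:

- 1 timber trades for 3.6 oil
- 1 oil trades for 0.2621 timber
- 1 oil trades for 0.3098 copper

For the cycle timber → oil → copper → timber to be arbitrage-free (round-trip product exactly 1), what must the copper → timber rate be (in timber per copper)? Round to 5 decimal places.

Known legs of the cycle: 3.6 × 0.3098 = 1.11528
For no arbitrage the full-cycle product must be 1, so the missing rate is 1 / 1.11528 ≈ 0.8966358.

0.89664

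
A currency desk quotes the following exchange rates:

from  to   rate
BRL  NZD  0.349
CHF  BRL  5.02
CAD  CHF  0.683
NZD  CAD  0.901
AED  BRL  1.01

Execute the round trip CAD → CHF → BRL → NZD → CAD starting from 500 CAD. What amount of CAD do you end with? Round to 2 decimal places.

500 CAD × 0.683 = 341.5 CHF
341.5 CHF × 5.02 = 1714.33 BRL
1714.33 BRL × 0.349 = 598.30117 NZD
598.30117 NZD × 0.901 = 539.06935417 CAD

539.07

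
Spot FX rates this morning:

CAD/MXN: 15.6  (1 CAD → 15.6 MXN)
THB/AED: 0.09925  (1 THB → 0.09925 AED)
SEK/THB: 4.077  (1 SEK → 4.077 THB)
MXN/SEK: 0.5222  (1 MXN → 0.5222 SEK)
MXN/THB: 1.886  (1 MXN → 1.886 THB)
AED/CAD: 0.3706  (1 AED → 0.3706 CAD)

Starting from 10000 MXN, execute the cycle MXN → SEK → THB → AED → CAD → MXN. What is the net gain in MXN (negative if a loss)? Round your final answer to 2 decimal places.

10000 MXN × 0.5222 = 5222 SEK
5222 SEK × 4.077 = 21290.094 THB
21290.094 THB × 0.09925 = 2113.0418295 AED
2113.0418295 AED × 0.3706 = 783.0933020127 CAD
783.0933020127 CAD × 15.6 = 12216.25551139812 MXN
Net change: 12216.25551139812 − 10000 = 2216.25551139812 MXN

2216.26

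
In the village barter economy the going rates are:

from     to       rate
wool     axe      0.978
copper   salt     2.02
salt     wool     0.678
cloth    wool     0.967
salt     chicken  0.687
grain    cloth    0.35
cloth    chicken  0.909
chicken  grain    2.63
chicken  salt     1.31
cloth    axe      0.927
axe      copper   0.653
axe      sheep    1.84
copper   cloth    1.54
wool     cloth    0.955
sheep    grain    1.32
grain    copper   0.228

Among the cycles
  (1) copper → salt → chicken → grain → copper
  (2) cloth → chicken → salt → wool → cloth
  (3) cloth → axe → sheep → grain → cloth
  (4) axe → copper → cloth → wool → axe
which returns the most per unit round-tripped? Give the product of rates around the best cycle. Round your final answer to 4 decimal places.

0.9510

(1) 2.02 × 0.687 × 2.63 × 0.228 = 0.83214
(2) 0.909 × 1.31 × 0.678 × 0.955 = 0.77102
(3) 0.927 × 1.84 × 1.32 × 0.35 = 0.78802
(4) 0.653 × 1.54 × 0.967 × 0.978 = 0.95104
Highest is cycle (4) at 0.9510 (≤1, no arbitrage).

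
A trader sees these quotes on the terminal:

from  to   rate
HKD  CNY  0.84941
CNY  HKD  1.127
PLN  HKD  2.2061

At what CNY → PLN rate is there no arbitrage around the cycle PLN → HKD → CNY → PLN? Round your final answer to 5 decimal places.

Known legs of the cycle: 2.2061 × 0.84941 = 1.873883401
For no arbitrage the full-cycle product must be 1, so the missing rate is 1 / 1.873883401 ≈ 0.5336511.

0.53365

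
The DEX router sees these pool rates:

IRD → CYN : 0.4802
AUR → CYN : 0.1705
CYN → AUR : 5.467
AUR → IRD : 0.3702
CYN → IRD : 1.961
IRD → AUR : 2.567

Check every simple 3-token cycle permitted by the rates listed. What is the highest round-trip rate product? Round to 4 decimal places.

0.9719

CYN→AUR→IRD→CYN: 5.467 × 0.3702 × 0.4802 = 0.97187
CYN→IRD→AUR→CYN: 1.961 × 2.567 × 0.1705 = 0.85828
Maximum is CYN→AUR→IRD→CYN at 0.9719; no arbitrage — every cycle loses value.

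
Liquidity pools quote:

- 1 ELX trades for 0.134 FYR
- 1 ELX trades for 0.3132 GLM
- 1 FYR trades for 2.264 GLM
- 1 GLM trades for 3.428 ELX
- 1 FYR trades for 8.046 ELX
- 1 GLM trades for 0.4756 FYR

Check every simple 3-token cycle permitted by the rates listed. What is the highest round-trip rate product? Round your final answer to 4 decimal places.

1.1985

ELX→GLM→FYR→ELX: 0.3132 × 0.4756 × 8.046 = 1.19852
ELX→FYR→GLM→ELX: 0.134 × 2.264 × 3.428 = 1.03997
Maximum is ELX→GLM→FYR→ELX at 1.1985; arbitrage exists.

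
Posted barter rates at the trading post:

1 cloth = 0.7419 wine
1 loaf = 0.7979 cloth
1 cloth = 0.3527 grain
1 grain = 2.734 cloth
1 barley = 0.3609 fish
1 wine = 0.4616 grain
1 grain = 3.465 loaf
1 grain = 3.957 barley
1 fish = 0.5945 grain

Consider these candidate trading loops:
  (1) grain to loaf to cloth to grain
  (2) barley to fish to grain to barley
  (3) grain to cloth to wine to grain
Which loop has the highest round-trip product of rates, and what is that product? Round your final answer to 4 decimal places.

0.9751

(1) 3.465 × 0.7979 × 0.3527 = 0.97512
(2) 0.3609 × 0.5945 × 3.957 = 0.84899
(3) 2.734 × 0.7419 × 0.4616 = 0.93629
Highest is cycle (1) at 0.9751 (≤1, no arbitrage).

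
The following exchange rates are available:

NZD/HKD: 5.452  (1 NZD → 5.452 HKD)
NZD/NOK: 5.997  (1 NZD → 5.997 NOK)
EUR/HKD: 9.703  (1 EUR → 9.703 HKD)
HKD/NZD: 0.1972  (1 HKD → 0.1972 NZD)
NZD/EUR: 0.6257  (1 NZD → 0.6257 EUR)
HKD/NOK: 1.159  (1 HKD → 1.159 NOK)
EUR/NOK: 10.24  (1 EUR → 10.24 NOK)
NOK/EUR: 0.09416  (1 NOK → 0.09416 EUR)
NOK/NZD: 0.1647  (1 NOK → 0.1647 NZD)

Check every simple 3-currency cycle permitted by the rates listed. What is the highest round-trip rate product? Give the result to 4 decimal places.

1.1972

HKD→NZD→EUR→HKD: 0.1972 × 0.6257 × 9.703 = 1.19723
HKD→NOK→EUR→HKD: 1.159 × 0.09416 × 9.703 = 1.05890
NOK→NZD→EUR→NOK: 0.1647 × 0.6257 × 10.24 = 1.05526
HKD→NOK→NZD→HKD: 1.159 × 0.1647 × 5.452 = 1.04072
Maximum is HKD→NZD→EUR→HKD at 1.1972; arbitrage exists.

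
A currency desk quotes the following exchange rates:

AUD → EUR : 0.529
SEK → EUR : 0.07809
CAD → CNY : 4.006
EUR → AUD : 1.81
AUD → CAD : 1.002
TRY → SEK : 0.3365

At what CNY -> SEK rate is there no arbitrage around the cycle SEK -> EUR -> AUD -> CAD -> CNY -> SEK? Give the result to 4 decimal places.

Known legs of the cycle: 0.07809 × 1.81 × 1.002 × 4.006 = 0.5673520967148
For no arbitrage the full-cycle product must be 1, so the missing rate is 1 / 0.5673520967148 ≈ 1.762574.

1.7626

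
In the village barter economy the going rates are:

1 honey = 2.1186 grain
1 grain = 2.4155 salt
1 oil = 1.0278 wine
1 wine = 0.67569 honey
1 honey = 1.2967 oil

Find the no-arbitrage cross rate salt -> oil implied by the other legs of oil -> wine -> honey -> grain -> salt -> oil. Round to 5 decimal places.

0.28138

Known legs of the cycle: 1.0278 × 0.67569 × 2.1186 × 2.4155 = 3.5539565562952506
For no arbitrage the full-cycle product must be 1, so the missing rate is 1 / 3.5539565562952506 ≈ 0.2813765.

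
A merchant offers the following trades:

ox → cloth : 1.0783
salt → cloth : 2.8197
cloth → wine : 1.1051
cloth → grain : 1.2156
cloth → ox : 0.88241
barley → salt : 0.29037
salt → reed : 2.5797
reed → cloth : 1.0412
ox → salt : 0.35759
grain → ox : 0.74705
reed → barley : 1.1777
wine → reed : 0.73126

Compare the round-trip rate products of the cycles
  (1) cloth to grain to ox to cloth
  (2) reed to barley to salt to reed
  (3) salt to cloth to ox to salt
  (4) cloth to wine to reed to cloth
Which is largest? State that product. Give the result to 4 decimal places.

(1) 1.2156 × 0.74705 × 1.0783 = 0.97922
(2) 1.1777 × 0.29037 × 2.5797 = 0.88218
(3) 2.8197 × 0.88241 × 0.35759 = 0.88973
(4) 1.1051 × 0.73126 × 1.0412 = 0.84141
Highest is cycle (1) at 0.9792 (≤1, no arbitrage).

0.9792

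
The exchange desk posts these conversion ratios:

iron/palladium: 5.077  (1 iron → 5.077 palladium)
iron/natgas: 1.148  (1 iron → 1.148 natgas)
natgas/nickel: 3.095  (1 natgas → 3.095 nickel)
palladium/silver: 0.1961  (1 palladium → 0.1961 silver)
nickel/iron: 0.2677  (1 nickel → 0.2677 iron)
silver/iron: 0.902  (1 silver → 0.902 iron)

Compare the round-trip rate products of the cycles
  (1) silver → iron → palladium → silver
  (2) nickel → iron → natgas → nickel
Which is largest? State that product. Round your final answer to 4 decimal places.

0.9512

(1) 0.902 × 5.077 × 0.1961 = 0.89803
(2) 0.2677 × 1.148 × 3.095 = 0.95115
Highest is cycle (2) at 0.9512 (≤1, no arbitrage).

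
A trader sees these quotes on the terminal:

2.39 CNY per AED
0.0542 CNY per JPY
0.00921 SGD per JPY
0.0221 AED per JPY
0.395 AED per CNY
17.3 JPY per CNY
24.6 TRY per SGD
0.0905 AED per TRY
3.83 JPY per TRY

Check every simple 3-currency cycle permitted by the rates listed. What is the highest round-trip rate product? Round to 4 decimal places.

AED→CNY→JPY→AED: 2.39 × 17.3 × 0.0221 = 0.91377
TRY→JPY→SGD→TRY: 3.83 × 0.00921 × 24.6 = 0.86775
Maximum is AED→CNY→JPY→AED at 0.9138; no arbitrage — every cycle loses value.

0.9138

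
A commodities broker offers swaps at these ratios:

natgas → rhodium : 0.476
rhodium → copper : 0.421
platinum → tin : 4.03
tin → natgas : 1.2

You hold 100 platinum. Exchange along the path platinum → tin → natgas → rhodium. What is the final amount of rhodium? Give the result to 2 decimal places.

100 platinum × 4.03 = 403 tin
403 tin × 1.2 = 483.6 natgas
483.6 natgas × 0.476 = 230.1936 rhodium

230.19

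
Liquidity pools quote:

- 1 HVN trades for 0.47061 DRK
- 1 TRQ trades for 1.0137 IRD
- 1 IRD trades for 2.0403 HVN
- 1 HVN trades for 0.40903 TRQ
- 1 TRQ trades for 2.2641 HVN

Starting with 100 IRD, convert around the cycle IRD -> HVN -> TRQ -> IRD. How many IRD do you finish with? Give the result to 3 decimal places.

100 IRD × 2.0403 = 204.03 HVN
204.03 HVN × 0.40903 = 83.4543909 TRQ
83.4543909 TRQ × 1.0137 = 84.59771605533 IRD

84.598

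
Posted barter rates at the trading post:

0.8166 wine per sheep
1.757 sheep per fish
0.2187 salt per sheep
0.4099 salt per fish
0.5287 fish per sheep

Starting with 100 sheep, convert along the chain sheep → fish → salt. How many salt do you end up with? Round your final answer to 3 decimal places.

100 sheep × 0.5287 = 52.87 fish
52.87 fish × 0.4099 = 21.671413 salt

21.671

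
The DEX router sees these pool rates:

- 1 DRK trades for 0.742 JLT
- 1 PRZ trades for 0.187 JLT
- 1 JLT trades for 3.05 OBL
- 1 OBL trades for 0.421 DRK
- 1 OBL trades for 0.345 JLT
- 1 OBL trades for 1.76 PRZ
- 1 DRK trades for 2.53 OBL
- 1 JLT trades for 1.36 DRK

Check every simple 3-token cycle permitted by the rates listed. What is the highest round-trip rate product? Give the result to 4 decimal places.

1.1871

DRK→OBL→JLT→DRK: 2.53 × 0.345 × 1.36 = 1.18708
PRZ→JLT→OBL→PRZ: 0.187 × 3.05 × 1.76 = 1.00382
DRK→JLT→OBL→DRK: 0.742 × 3.05 × 0.421 = 0.95277
Maximum is DRK→OBL→JLT→DRK at 1.1871; arbitrage exists.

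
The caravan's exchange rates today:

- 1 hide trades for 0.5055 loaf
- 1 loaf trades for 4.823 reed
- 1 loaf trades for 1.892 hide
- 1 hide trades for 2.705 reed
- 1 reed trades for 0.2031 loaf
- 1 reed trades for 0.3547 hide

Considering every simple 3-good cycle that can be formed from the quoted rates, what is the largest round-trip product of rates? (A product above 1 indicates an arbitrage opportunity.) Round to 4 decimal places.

1.0394

loaf→hide→reed→loaf: 1.892 × 2.705 × 0.2031 = 1.03944
loaf→reed→hide→loaf: 4.823 × 0.3547 × 0.5055 = 0.86477
Maximum is loaf→hide→reed→loaf at 1.0394; arbitrage exists.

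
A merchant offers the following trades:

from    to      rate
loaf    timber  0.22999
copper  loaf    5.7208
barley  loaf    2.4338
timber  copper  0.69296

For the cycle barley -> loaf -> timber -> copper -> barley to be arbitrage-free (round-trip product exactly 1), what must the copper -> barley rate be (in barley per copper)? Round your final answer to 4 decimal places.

Known legs of the cycle: 2.4338 × 0.22999 × 0.69296 = 0.38788412577952
For no arbitrage the full-cycle product must be 1, so the missing rate is 1 / 0.38788412577952 ≈ 2.578090.

2.5781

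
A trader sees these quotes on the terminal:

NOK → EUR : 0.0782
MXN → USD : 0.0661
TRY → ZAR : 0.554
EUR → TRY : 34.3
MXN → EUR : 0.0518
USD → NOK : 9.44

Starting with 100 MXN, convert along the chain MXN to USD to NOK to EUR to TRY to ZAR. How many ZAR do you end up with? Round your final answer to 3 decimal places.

100 MXN × 0.0661 = 6.61 USD
6.61 USD × 9.44 = 62.3984 NOK
62.3984 NOK × 0.0782 = 4.87955488 EUR
4.87955488 EUR × 34.3 = 167.368732384 TRY
167.368732384 TRY × 0.554 = 92.722277740736 ZAR

92.722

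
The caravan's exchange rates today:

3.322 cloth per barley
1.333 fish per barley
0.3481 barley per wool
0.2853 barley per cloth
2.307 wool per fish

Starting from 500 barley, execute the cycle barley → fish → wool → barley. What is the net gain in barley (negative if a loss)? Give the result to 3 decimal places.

500 barley × 1.333 = 666.5 fish
666.5 fish × 2.307 = 1537.6155 wool
1537.6155 wool × 0.3481 = 535.24395555 barley
Net change: 535.24395555 − 500 = 35.24395555 barley

35.244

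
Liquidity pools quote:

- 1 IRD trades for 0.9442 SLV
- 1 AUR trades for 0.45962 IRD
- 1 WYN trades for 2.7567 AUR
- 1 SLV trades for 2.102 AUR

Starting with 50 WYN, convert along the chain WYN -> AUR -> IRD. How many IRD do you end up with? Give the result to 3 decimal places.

63.352

50 WYN × 2.7567 = 137.835 AUR
137.835 AUR × 0.45962 = 63.3517227 IRD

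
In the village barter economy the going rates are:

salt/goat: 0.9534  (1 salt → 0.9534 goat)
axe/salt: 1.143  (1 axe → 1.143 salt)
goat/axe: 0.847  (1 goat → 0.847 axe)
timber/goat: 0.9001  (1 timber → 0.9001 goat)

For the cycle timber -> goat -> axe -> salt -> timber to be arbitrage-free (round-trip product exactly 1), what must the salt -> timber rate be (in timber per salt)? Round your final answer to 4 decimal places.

1.1476

Known legs of the cycle: 0.9001 × 0.847 × 1.143 = 0.8714057121
For no arbitrage the full-cycle product must be 1, so the missing rate is 1 / 0.8714057121 ≈ 1.147571.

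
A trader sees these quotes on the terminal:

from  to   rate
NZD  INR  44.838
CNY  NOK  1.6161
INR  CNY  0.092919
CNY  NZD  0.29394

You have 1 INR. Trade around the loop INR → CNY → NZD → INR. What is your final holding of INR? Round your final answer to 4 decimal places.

1.2246

1 INR × 0.092919 = 0.092919 CNY
0.092919 CNY × 0.29394 = 0.02731261086 NZD
0.02731261086 NZD × 44.838 = 1.22464284574068 INR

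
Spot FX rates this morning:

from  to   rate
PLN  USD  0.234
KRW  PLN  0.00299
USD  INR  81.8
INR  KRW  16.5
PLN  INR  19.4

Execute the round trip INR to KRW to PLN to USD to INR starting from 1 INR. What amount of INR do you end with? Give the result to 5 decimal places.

0.94433

1 INR × 16.5 = 16.5 KRW
16.5 KRW × 0.00299 = 0.049335 PLN
0.049335 PLN × 0.234 = 0.01154439 USD
0.01154439 USD × 81.8 = 0.944331102 INR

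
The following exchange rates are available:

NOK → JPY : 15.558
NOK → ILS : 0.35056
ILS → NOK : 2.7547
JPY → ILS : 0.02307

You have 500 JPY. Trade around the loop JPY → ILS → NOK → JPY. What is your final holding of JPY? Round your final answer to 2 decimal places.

500 JPY × 0.02307 = 11.535 ILS
11.535 ILS × 2.7547 = 31.7754645 NOK
31.7754645 NOK × 15.558 = 494.362676691 JPY

494.36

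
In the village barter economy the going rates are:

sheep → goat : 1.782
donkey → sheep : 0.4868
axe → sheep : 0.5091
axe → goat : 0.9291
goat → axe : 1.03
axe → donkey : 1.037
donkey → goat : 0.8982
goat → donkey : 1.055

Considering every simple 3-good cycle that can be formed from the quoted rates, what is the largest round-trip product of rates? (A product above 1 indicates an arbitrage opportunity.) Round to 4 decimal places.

goat→axe→donkey→goat: 1.03 × 1.037 × 0.8982 = 0.95938
sheep→goat→axe→sheep: 1.782 × 1.03 × 0.5091 = 0.93443
sheep→goat→donkey→sheep: 1.782 × 1.055 × 0.4868 = 0.91519
Maximum is goat→axe→donkey→goat at 0.9594; no arbitrage — every cycle loses value.

0.9594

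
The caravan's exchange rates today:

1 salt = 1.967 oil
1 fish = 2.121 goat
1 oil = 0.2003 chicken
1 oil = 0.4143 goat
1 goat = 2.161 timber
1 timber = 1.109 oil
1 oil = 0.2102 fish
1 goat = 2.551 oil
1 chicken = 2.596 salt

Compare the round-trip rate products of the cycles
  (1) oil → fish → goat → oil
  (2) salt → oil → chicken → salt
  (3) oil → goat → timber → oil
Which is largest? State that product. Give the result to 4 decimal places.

1.1373

(1) 0.2102 × 2.121 × 2.551 = 1.13732
(2) 1.967 × 0.2003 × 2.596 = 1.02280
(3) 0.4143 × 2.161 × 1.109 = 0.99289
Highest is cycle (1) at 1.1373 (>1, arbitrage).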